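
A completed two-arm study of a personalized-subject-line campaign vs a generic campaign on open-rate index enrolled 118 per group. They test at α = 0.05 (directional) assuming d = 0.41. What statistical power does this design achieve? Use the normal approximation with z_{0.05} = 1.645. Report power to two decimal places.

For two equal groups, power = Φ(d·√(n/2) − z_{α}).
d·√(n/2) = 0.41 × √(118/2) = 0.41 × 7.681 = 3.149.
z_β = 3.149 − 1.645 = 1.504.
Power = Φ(1.504) = 0.934.

power ≈ 0.93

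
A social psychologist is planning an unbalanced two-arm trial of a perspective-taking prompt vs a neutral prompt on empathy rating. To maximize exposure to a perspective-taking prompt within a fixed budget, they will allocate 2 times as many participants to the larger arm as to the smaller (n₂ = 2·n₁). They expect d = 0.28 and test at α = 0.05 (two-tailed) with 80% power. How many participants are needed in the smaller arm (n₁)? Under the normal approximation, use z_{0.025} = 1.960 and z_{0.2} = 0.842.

n₁ = 151

With allocation ratio k = n₂/n₁ = 2, Var(x̄₁−x̄₂) = σ²(1/n₁ + 1/(k·n₁)) = σ²·(k+1)/(k·n₁).
So n₁ = (1 + 1/k)·((z_{α/2} + z_β)/d)² = 1.500 × (2.802/0.28)².
n₁ = 1.500 × 100.14 = 150.2.
Round up: n₁ = 151, giving n₂ = 2 × 151 = 302.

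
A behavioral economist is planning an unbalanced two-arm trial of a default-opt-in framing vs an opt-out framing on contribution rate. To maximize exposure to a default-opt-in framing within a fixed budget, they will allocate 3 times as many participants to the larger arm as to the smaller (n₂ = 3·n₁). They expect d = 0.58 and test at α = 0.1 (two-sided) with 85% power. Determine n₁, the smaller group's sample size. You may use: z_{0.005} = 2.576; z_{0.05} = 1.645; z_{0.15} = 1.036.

With allocation ratio k = n₂/n₁ = 3, Var(x̄₁−x̄₂) = σ²(1/n₁ + 1/(k·n₁)) = σ²·(k+1)/(k·n₁).
So n₁ = (1 + 1/k)·((z_{α/2} + z_β)/d)² = 1.333 × (2.681/0.58)².
n₁ = 1.333 × 21.37 = 28.5.
Round up: n₁ = 29, giving n₂ = 3 × 29 = 87.

n₁ = 29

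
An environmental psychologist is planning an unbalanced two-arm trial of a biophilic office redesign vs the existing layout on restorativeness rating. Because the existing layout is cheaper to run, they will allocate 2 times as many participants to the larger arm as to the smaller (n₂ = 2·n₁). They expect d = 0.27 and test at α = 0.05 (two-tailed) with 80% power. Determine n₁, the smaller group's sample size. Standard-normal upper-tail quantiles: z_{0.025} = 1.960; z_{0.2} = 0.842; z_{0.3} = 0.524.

With allocation ratio k = n₂/n₁ = 2, Var(x̄₁−x̄₂) = σ²(1/n₁ + 1/(k·n₁)) = σ²·(k+1)/(k·n₁).
So n₁ = (1 + 1/k)·((z_{α/2} + z_β)/d)² = 1.500 × (2.802/0.27)².
n₁ = 1.500 × 107.70 = 161.5.
Round up: n₁ = 162, giving n₂ = 2 × 162 = 324.

n₁ = 162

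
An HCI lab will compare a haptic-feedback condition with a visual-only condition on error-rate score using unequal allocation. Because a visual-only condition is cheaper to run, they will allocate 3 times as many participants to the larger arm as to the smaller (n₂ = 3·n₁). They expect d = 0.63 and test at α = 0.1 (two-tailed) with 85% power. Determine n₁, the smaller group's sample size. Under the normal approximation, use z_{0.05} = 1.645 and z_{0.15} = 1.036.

n₁ = 25

With allocation ratio k = n₂/n₁ = 3, Var(x̄₁−x̄₂) = σ²(1/n₁ + 1/(k·n₁)) = σ²·(k+1)/(k·n₁).
So n₁ = (1 + 1/k)·((z_{α/2} + z_β)/d)² = 1.333 × (2.681/0.63)².
n₁ = 1.333 × 18.11 = 24.1.
Round up: n₁ = 25, giving n₂ = 3 × 25 = 75.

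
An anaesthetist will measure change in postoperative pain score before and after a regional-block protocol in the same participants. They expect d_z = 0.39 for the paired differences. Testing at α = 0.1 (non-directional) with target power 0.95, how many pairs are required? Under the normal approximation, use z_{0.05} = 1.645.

For a paired (one-sample on differences) test: n = ((z_{α/2} + z_β) / d)².
z_{α/2} + z_β = 1.645 + 1.645 = 3.290.
n = (3.290 / 0.39)² = 8.436² = 71.16.
Round up.

n = 72 pairs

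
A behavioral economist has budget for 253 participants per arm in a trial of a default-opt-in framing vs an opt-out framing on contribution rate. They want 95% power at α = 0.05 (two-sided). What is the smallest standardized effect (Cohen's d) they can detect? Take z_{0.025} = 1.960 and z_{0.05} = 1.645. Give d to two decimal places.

For two independent groups of n = 253 each: d_min = (z_{α/2} + z_β)·√(2/n).
z-sum = 1.960 + 1.645 = 3.605.
d_min = 3.605 × √(2/253) = 3.605 × 0.0889 = 0.321.

d_min ≈ 0.32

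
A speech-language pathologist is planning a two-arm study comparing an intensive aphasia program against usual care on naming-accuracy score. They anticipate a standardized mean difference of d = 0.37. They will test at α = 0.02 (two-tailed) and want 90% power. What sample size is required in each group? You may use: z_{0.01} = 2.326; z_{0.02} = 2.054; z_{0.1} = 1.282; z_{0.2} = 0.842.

n = 191 per group

For two independent groups with equal n: n = 2·((z_{α/2} + z_β) / d)².
z_{α/2} + z_β = 2.326 + 1.282 = 3.608.
n = 2 × (3.608 / 0.37)² = 2 × 9.751² = 2 × 95.09 = 190.2.
Round up to the next whole participant.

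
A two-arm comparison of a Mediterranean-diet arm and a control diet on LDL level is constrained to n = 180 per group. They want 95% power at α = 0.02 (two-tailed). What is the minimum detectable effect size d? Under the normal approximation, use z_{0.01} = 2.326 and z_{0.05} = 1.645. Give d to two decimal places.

For two independent groups of n = 180 each: d_min = (z_{α/2} + z_β)·√(2/n).
z-sum = 2.326 + 1.645 = 3.971.
d_min = 3.971 × √(2/180) = 3.971 × 0.1054 = 0.419.

d_min ≈ 0.42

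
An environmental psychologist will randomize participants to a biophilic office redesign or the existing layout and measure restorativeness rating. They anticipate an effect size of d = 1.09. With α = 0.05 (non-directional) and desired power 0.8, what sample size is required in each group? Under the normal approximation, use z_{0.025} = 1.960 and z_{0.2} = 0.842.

n = 14 per group

For two independent groups with equal n: n = 2·((z_{α/2} + z_β) / d)².
z_{α/2} + z_β = 1.960 + 0.842 = 2.802.
n = 2 × (2.802 / 1.09)² = 2 × 2.571² = 2 × 6.61 = 13.2.
Round up to the next whole participant.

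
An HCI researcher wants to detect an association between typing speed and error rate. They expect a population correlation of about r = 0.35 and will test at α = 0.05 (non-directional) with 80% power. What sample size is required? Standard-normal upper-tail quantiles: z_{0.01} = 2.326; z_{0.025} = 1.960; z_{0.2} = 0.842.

n = 62

Fisher's z: C = ½·ln((1+r)/(1−r)) = ½·ln(2.0769) = 0.3654.
n = ((z_{α/2} + z_β)/C)² + 3.
(1.960 + 0.842) / 0.3654 = 2.802 / 0.3654 = 7.668.
n = 7.668² + 3 = 58.80 + 3 = 61.8.
Round up.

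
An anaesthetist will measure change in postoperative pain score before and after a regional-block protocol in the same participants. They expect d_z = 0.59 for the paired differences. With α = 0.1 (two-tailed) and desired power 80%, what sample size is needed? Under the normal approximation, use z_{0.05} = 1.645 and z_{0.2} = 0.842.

n = 18 pairs

For a paired (one-sample on differences) test: n = ((z_{α/2} + z_β) / d)².
z_{α/2} + z_β = 1.645 + 0.842 = 2.487.
n = (2.487 / 0.59)² = 4.215² = 17.77.
Round up.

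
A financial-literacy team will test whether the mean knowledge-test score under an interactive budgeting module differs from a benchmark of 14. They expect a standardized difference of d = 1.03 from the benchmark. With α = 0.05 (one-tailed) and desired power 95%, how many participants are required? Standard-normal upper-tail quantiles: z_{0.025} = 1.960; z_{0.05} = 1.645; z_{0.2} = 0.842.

For a one-sample test: n = ((z_{α} + z_β) / d)².
z_{α} + z_β = 1.645 + 1.645 = 3.290.
n = (3.290 / 1.03)² = 3.194² = 10.20.
Round up.

n = 11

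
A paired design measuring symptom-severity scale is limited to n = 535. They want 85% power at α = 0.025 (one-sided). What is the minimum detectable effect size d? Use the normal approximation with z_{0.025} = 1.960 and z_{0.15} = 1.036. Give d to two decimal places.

d_min ≈ 0.13

For a single sample (or paired design) of n = 535: d_min = (z_{α} + z_β)/√n.
z-sum = 1.960 + 1.036 = 2.996.
d_min = 2.996 / √535 = 2.996 / 23.130 = 0.130.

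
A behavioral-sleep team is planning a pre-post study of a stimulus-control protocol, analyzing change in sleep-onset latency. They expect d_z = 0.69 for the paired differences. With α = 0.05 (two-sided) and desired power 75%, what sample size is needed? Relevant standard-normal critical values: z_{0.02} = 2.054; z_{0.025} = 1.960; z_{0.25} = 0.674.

n = 15 pairs

For a paired (one-sample on differences) test: n = ((z_{α/2} + z_β) / d)².
z_{α/2} + z_β = 1.960 + 0.674 = 2.634.
n = (2.634 / 0.69)² = 3.817² = 14.57.
Round up.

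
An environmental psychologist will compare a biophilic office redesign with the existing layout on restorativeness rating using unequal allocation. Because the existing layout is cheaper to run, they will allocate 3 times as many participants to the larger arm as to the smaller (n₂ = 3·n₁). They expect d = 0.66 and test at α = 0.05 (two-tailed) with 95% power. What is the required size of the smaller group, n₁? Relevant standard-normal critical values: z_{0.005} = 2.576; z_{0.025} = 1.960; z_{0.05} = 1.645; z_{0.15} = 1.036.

n₁ = 40

With allocation ratio k = n₂/n₁ = 3, Var(x̄₁−x̄₂) = σ²(1/n₁ + 1/(k·n₁)) = σ²·(k+1)/(k·n₁).
So n₁ = (1 + 1/k)·((z_{α/2} + z_β)/d)² = 1.333 × (3.605/0.66)².
n₁ = 1.333 × 29.83 = 39.8.
Round up: n₁ = 40, giving n₂ = 3 × 40 = 120.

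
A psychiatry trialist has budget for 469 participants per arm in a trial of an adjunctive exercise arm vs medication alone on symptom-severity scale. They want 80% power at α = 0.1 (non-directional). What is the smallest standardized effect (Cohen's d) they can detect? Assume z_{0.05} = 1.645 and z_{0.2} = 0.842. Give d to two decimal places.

d_min ≈ 0.16

For two independent groups of n = 469 each: d_min = (z_{α/2} + z_β)·√(2/n).
z-sum = 1.645 + 0.842 = 2.487.
d_min = 2.487 × √(2/469) = 2.487 × 0.0653 = 0.162.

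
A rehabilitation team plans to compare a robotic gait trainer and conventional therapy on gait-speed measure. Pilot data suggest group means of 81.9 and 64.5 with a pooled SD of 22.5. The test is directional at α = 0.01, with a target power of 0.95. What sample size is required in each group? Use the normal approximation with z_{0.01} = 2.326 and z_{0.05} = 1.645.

Cohen's d = |M₁ − M₂| / SD_pooled = |81.9 − 64.5| / 22.5 = 17.4 / 22.5 = 0.773.
For two independent groups with equal n: n = 2·((z_{α} + z_β) / d)².
z_{α} + z_β = 2.326 + 1.645 = 3.971.
n = 2 × (3.971 / 0.773)² = 2 × 5.137² = 2 × 26.39 = 52.8.
Round up to the next whole participant.

n = 53 per group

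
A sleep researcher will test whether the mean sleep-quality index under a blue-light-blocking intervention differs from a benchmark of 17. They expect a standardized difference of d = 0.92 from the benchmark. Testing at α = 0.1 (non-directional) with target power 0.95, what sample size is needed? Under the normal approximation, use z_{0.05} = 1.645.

n = 13

For a one-sample test: n = ((z_{α/2} + z_β) / d)².
z_{α/2} + z_β = 1.645 + 1.645 = 3.290.
n = (3.290 / 0.92)² = 3.576² = 12.79.
Round up.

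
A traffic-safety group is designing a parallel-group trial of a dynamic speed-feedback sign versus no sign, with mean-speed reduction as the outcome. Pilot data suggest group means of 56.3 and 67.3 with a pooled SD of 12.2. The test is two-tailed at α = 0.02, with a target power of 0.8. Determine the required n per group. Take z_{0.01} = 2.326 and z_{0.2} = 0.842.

n = 25 per group

Cohen's d = |M₁ − M₂| / SD_pooled = |56.3 − 67.3| / 12.2 = 11.0 / 12.2 = 0.902.
For two independent groups with equal n: n = 2·((z_{α/2} + z_β) / d)².
z_{α/2} + z_β = 2.326 + 0.842 = 3.168.
n = 2 × (3.168 / 0.902)² = 2 × 3.512² = 2 × 12.34 = 24.7.
Round up to the next whole participant.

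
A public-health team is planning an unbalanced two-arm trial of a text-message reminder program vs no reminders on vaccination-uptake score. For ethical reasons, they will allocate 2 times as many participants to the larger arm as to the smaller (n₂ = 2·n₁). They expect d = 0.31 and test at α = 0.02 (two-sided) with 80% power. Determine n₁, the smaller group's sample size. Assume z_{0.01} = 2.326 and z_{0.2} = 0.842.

n₁ = 157

With allocation ratio k = n₂/n₁ = 2, Var(x̄₁−x̄₂) = σ²(1/n₁ + 1/(k·n₁)) = σ²·(k+1)/(k·n₁).
So n₁ = (1 + 1/k)·((z_{α/2} + z_β)/d)² = 1.500 × (3.168/0.31)².
n₁ = 1.500 × 104.44 = 156.7.
Round up: n₁ = 157, giving n₂ = 2 × 157 = 314.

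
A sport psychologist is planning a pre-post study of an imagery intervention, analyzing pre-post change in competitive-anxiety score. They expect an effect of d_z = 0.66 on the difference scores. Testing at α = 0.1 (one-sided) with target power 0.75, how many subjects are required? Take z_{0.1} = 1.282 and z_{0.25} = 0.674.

n = 9 pairs

For a paired (one-sample on differences) test: n = ((z_{α} + z_β) / d)².
z_{α} + z_β = 1.282 + 0.674 = 1.956.
n = (1.956 / 0.66)² = 2.964² = 8.78.
Round up.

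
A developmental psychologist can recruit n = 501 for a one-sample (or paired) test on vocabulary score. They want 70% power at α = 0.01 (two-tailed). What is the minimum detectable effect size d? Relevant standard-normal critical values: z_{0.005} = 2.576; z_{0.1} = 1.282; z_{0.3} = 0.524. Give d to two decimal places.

d_min ≈ 0.14

For a single sample (or paired design) of n = 501: d_min = (z_{α/2} + z_β)/√n.
z-sum = 2.576 + 0.524 = 3.100.
d_min = 3.100 / √501 = 3.100 / 22.383 = 0.138.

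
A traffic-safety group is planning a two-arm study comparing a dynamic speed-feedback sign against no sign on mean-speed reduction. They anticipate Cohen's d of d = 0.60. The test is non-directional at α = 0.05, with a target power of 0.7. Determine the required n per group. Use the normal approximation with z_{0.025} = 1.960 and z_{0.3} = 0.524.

For two independent groups with equal n: n = 2·((z_{α/2} + z_β) / d)².
z_{α/2} + z_β = 1.960 + 0.524 = 2.484.
n = 2 × (2.484 / 0.60)² = 2 × 4.140² = 2 × 17.14 = 34.3.
Round up to the next whole participant.

n = 35 per group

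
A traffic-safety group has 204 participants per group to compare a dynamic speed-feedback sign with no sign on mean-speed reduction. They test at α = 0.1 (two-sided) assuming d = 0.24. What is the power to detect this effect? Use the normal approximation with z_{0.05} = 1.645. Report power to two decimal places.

For two equal groups, power = Φ(d·√(n/2) − z_{α/2}).
d·√(n/2) = 0.24 × √(204/2) = 0.24 × 10.100 = 2.424.
z_β = 2.424 − 1.645 = 0.779.
Power = Φ(0.779) = 0.782.

power ≈ 0.78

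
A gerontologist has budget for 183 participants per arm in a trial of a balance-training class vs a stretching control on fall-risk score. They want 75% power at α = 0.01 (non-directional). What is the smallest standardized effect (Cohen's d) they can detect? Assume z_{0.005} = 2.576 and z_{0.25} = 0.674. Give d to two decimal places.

For two independent groups of n = 183 each: d_min = (z_{α/2} + z_β)·√(2/n).
z-sum = 2.576 + 0.674 = 3.250.
d_min = 3.250 × √(2/183) = 3.250 × 0.1045 = 0.340.

d_min ≈ 0.34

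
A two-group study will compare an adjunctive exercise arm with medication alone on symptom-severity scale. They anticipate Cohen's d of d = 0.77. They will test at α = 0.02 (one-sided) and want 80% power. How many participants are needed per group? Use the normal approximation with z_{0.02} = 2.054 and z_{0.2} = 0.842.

n = 29 per group

For two independent groups with equal n: n = 2·((z_{α} + z_β) / d)².
z_{α} + z_β = 2.054 + 0.842 = 2.896.
n = 2 × (2.896 / 0.77)² = 2 × 3.761² = 2 × 14.15 = 28.3.
Round up to the next whole participant.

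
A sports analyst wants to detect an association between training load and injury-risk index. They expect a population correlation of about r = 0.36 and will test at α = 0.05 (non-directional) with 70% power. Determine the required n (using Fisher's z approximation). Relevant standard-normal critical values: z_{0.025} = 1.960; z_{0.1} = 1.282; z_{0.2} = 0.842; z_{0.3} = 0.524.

Fisher's z: C = ½·ln((1+r)/(1−r)) = ½·ln(2.1250) = 0.3769.
n = ((z_{α/2} + z_β)/C)² + 3.
(1.960 + 0.524) / 0.3769 = 2.484 / 0.3769 = 6.591.
n = 6.591² + 3 = 43.44 + 3 = 46.4.
Round up.

n = 47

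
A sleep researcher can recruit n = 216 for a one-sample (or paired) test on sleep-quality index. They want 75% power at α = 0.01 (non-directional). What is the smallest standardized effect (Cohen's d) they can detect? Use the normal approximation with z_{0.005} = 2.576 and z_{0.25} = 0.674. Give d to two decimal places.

For a single sample (or paired design) of n = 216: d_min = (z_{α/2} + z_β)/√n.
z-sum = 2.576 + 0.674 = 3.250.
d_min = 3.250 / √216 = 3.250 / 14.697 = 0.221.

d_min ≈ 0.22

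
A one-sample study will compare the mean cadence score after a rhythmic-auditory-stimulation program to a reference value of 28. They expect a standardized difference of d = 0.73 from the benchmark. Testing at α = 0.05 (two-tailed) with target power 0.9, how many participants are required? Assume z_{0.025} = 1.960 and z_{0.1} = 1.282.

For a one-sample test: n = ((z_{α/2} + z_β) / d)².
z_{α/2} + z_β = 1.960 + 1.282 = 3.242.
n = (3.242 / 0.73)² = 4.441² = 19.72.
Round up.

n = 20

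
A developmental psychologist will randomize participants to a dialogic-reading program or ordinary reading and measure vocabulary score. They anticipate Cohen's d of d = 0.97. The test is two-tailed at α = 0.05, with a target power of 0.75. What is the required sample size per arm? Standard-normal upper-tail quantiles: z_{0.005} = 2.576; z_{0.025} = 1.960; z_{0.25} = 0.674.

For two independent groups with equal n: n = 2·((z_{α/2} + z_β) / d)².
z_{α/2} + z_β = 1.960 + 0.674 = 2.634.
n = 2 × (2.634 / 0.97)² = 2 × 2.715² = 2 × 7.37 = 14.7.
Round up to the next whole participant.

n = 15 per group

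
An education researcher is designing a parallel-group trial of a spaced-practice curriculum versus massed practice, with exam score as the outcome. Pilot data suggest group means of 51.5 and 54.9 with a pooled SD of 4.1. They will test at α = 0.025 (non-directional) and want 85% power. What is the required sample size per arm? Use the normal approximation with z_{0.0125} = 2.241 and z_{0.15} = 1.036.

n = 32 per group

Cohen's d = |M₁ − M₂| / SD_pooled = |51.5 − 54.9| / 4.1 = 3.4 / 4.1 = 0.829.
For two independent groups with equal n: n = 2·((z_{α/2} + z_β) / d)².
z_{α/2} + z_β = 2.241 + 1.036 = 3.277.
n = 2 × (3.277 / 0.829)² = 2 × 3.953² = 2 × 15.63 = 31.3.
Round up to the next whole participant.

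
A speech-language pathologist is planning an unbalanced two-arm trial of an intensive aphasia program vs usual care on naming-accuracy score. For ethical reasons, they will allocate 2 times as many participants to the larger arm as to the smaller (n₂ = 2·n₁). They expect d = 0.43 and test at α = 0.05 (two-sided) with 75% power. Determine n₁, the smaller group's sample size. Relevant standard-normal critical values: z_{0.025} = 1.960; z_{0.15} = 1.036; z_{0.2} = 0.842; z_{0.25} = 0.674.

n₁ = 57

With allocation ratio k = n₂/n₁ = 2, Var(x̄₁−x̄₂) = σ²(1/n₁ + 1/(k·n₁)) = σ²·(k+1)/(k·n₁).
So n₁ = (1 + 1/k)·((z_{α/2} + z_β)/d)² = 1.500 × (2.634/0.43)².
n₁ = 1.500 × 37.52 = 56.3.
Round up: n₁ = 57, giving n₂ = 2 × 57 = 114.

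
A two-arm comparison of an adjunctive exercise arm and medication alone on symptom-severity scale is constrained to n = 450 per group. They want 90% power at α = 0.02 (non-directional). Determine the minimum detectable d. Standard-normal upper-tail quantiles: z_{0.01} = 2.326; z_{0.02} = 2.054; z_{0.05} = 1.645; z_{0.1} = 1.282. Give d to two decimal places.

For two independent groups of n = 450 each: d_min = (z_{α/2} + z_β)·√(2/n).
z-sum = 2.326 + 1.282 = 3.608.
d_min = 3.608 × √(2/450) = 3.608 × 0.0667 = 0.241.

d_min ≈ 0.24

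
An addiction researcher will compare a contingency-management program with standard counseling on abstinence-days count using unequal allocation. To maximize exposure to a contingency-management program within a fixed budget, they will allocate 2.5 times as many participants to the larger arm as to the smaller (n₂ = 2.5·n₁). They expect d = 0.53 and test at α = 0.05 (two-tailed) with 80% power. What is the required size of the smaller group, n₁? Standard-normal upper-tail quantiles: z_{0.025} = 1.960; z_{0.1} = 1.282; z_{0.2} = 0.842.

n₁ = 40

With allocation ratio k = n₂/n₁ = 2.5, Var(x̄₁−x̄₂) = σ²(1/n₁ + 1/(k·n₁)) = σ²·(k+1)/(k·n₁).
So n₁ = (1 + 1/k)·((z_{α/2} + z_β)/d)² = 1.400 × (2.802/0.53)².
n₁ = 1.400 × 27.95 = 39.1.
Round up: n₁ = 40, giving n₂ = 2.5 × 40 = 100.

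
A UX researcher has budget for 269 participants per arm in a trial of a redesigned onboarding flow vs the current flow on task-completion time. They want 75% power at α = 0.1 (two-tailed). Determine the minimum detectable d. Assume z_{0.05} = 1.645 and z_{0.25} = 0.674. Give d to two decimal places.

d_min ≈ 0.20

For two independent groups of n = 269 each: d_min = (z_{α/2} + z_β)·√(2/n).
z-sum = 1.645 + 0.674 = 2.319.
d_min = 2.319 × √(2/269) = 2.319 × 0.0862 = 0.200.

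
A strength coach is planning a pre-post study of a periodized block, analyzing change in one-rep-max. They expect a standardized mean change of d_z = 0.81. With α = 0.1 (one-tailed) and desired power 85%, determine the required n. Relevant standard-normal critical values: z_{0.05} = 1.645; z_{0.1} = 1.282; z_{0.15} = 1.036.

For a paired (one-sample on differences) test: n = ((z_{α} + z_β) / d)².
z_{α} + z_β = 1.282 + 1.036 = 2.318.
n = (2.318 / 0.81)² = 2.862² = 8.19.
Round up.

n = 9 pairs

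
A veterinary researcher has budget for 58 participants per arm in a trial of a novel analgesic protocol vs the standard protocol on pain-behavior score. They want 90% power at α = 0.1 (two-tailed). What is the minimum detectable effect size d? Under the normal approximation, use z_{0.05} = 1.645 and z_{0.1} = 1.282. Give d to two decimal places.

For two independent groups of n = 58 each: d_min = (z_{α/2} + z_β)·√(2/n).
z-sum = 1.645 + 1.282 = 2.927.
d_min = 2.927 × √(2/58) = 2.927 × 0.1857 = 0.544.

d_min ≈ 0.54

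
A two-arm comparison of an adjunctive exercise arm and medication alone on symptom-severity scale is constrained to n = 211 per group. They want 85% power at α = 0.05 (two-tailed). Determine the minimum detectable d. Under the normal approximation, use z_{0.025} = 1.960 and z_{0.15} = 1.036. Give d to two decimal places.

For two independent groups of n = 211 each: d_min = (z_{α/2} + z_β)·√(2/n).
z-sum = 1.960 + 1.036 = 2.996.
d_min = 2.996 × √(2/211) = 2.996 × 0.0974 = 0.292.

d_min ≈ 0.29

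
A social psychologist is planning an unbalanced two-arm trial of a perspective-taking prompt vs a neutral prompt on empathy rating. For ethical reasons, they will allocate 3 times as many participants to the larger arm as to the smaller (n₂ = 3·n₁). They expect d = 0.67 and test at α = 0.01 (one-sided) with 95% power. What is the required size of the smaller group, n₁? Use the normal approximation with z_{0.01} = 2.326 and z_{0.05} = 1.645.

n₁ = 47

With allocation ratio k = n₂/n₁ = 3, Var(x̄₁−x̄₂) = σ²(1/n₁ + 1/(k·n₁)) = σ²·(k+1)/(k·n₁).
So n₁ = (1 + 1/k)·((z_{α} + z_β)/d)² = 1.333 × (3.971/0.67)².
n₁ = 1.333 × 35.13 = 46.8.
Round up: n₁ = 47, giving n₂ = 3 × 47 = 141.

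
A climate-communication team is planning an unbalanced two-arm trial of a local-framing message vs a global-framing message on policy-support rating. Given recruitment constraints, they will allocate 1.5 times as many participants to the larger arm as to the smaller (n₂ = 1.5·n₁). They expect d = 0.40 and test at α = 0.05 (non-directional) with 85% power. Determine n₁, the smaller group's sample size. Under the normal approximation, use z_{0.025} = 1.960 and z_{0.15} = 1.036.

With allocation ratio k = n₂/n₁ = 1.5, Var(x̄₁−x̄₂) = σ²(1/n₁ + 1/(k·n₁)) = σ²·(k+1)/(k·n₁).
So n₁ = (1 + 1/k)·((z_{α/2} + z_β)/d)² = 1.667 × (2.996/0.40)².
n₁ = 1.667 × 56.10 = 93.5.
Round up: n₁ = 94, giving n₂ = 1.5 × 94 = 141.

n₁ = 94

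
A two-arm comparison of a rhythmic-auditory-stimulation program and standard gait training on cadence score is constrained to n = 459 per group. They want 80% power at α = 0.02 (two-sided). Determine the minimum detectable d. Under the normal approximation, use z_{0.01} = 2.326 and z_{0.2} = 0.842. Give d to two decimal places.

For two independent groups of n = 459 each: d_min = (z_{α/2} + z_β)·√(2/n).
z-sum = 2.326 + 0.842 = 3.168.
d_min = 3.168 × √(2/459) = 3.168 × 0.0660 = 0.209.

d_min ≈ 0.21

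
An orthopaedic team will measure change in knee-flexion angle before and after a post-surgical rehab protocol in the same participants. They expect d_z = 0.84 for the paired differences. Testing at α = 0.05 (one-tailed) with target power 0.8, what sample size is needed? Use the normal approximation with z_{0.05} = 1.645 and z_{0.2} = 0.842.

For a paired (one-sample on differences) test: n = ((z_{α} + z_β) / d)².
z_{α} + z_β = 1.645 + 0.842 = 2.487.
n = (2.487 / 0.84)² = 2.961² = 8.77.
Round up.

n = 9 pairs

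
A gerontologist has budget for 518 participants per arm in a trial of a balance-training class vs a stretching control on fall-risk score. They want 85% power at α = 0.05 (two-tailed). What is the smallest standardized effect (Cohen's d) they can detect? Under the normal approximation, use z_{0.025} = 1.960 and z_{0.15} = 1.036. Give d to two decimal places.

d_min ≈ 0.19

For two independent groups of n = 518 each: d_min = (z_{α/2} + z_β)·√(2/n).
z-sum = 1.960 + 1.036 = 2.996.
d_min = 2.996 × √(2/518) = 2.996 × 0.0621 = 0.186.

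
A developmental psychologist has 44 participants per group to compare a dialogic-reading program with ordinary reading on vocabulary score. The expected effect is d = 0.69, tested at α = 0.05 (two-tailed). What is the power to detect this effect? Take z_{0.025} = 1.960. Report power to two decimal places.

For two equal groups, power = Φ(d·√(n/2) − z_{α/2}).
d·√(n/2) = 0.69 × √(44/2) = 0.69 × 4.690 = 3.236.
z_β = 3.236 − 1.960 = 1.276.
Power = Φ(1.276) = 0.899.

power ≈ 0.90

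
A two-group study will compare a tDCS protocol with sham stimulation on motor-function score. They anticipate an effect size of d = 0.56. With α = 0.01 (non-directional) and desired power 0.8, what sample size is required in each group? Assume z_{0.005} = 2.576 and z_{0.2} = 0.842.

n = 75 per group

For two independent groups with equal n: n = 2·((z_{α/2} + z_β) / d)².
z_{α/2} + z_β = 2.576 + 0.842 = 3.418.
n = 2 × (3.418 / 0.56)² = 2 × 6.104² = 2 × 37.25 = 74.5.
Round up to the next whole participant.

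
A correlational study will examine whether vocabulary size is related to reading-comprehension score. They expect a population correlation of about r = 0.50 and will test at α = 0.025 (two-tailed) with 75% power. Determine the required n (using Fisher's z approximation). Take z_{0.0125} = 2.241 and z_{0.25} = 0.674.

n = 32

Fisher's z: C = ½·ln((1+r)/(1−r)) = ½·ln(3.0000) = 0.5493.
n = ((z_{α/2} + z_β)/C)² + 3.
(2.241 + 0.674) / 0.5493 = 2.915 / 0.5493 = 5.307.
n = 5.307² + 3 = 28.16 + 3 = 31.2.
Round up.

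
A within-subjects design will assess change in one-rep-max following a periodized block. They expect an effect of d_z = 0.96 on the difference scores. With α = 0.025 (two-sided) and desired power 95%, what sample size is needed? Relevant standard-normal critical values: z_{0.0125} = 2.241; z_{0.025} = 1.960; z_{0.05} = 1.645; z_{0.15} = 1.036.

n = 17 pairs

For a paired (one-sample on differences) test: n = ((z_{α/2} + z_β) / d)².
z_{α/2} + z_β = 2.241 + 1.645 = 3.886.
n = (3.886 / 0.96)² = 4.048² = 16.39.
Round up.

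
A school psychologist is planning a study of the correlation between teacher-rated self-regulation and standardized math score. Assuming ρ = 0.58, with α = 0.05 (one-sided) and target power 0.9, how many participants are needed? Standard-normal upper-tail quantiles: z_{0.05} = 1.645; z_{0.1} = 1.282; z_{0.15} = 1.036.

Fisher's z: C = ½·ln((1+r)/(1−r)) = ½·ln(3.7619) = 0.6625.
n = ((z_{α} + z_β)/C)² + 3.
(1.645 + 1.282) / 0.6625 = 2.927 / 0.6625 = 4.418.
n = 4.418² + 3 = 19.52 + 3 = 22.5.
Round up.

n = 23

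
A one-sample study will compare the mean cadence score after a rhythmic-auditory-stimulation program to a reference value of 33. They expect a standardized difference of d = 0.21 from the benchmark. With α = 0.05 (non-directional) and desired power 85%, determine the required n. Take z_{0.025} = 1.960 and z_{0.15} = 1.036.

For a one-sample test: n = ((z_{α/2} + z_β) / d)².
z_{α/2} + z_β = 1.960 + 1.036 = 2.996.
n = (2.996 / 0.21)² = 14.267² = 203.54.
Round up.

n = 204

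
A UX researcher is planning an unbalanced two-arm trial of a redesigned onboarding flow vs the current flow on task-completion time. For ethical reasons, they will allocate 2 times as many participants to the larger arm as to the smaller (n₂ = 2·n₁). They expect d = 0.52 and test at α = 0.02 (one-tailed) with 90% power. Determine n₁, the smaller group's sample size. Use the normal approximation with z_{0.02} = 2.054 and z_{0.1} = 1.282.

n₁ = 62

With allocation ratio k = n₂/n₁ = 2, Var(x̄₁−x̄₂) = σ²(1/n₁ + 1/(k·n₁)) = σ²·(k+1)/(k·n₁).
So n₁ = (1 + 1/k)·((z_{α} + z_β)/d)² = 1.500 × (3.336/0.52)².
n₁ = 1.500 × 41.16 = 61.7.
Round up: n₁ = 62, giving n₂ = 2 × 62 = 124.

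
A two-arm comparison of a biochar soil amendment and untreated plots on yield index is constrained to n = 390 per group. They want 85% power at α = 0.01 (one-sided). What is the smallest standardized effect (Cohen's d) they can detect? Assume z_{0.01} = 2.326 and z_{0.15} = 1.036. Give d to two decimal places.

For two independent groups of n = 390 each: d_min = (z_{α} + z_β)·√(2/n).
z-sum = 2.326 + 1.036 = 3.362.
d_min = 3.362 × √(2/390) = 3.362 × 0.0716 = 0.241.

d_min ≈ 0.24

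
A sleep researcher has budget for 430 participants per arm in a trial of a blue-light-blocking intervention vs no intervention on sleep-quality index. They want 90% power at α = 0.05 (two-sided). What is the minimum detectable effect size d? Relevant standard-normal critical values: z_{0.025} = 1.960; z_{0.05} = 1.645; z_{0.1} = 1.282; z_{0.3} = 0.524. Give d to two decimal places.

For two independent groups of n = 430 each: d_min = (z_{α/2} + z_β)·√(2/n).
z-sum = 1.960 + 1.282 = 3.242.
d_min = 3.242 × √(2/430) = 3.242 × 0.0682 = 0.221.

d_min ≈ 0.22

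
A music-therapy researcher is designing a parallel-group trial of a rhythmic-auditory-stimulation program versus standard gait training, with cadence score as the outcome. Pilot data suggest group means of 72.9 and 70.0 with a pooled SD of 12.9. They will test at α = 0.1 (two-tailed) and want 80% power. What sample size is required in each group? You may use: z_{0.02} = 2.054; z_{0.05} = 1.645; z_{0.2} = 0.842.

n = 245 per group

Cohen's d = |M₁ − M₂| / SD_pooled = |72.9 − 70.0| / 12.9 = 2.9 / 12.9 = 0.225.
For two independent groups with equal n: n = 2·((z_{α/2} + z_β) / d)².
z_{α/2} + z_β = 1.645 + 0.842 = 2.487.
n = 2 × (2.487 / 0.225)² = 2 × 11.053² = 2 × 122.18 = 244.4.
Round up to the next whole participant.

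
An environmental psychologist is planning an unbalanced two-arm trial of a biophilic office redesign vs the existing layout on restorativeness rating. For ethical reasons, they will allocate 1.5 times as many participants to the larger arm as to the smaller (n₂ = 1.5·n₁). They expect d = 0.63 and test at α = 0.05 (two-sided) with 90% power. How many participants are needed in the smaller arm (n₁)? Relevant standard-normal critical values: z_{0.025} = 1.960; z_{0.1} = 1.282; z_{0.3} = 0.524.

With allocation ratio k = n₂/n₁ = 1.5, Var(x̄₁−x̄₂) = σ²(1/n₁ + 1/(k·n₁)) = σ²·(k+1)/(k·n₁).
So n₁ = (1 + 1/k)·((z_{α/2} + z_β)/d)² = 1.667 × (3.242/0.63)².
n₁ = 1.667 × 26.48 = 44.1.
Round up: n₁ = 45, giving n₂ = ⌈1.5 × 45⌉ = ⌈67.5⌉ = 68.

n₁ = 45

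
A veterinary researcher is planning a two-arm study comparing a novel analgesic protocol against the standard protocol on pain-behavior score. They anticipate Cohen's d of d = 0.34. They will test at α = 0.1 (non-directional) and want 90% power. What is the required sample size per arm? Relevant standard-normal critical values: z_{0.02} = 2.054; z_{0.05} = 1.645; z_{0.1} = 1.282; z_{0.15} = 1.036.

For two independent groups with equal n: n = 2·((z_{α/2} + z_β) / d)².
z_{α/2} + z_β = 1.645 + 1.282 = 2.927.
n = 2 × (2.927 / 0.34)² = 2 × 8.609² = 2 × 74.11 = 148.2.
Round up to the next whole participant.

n = 149 per group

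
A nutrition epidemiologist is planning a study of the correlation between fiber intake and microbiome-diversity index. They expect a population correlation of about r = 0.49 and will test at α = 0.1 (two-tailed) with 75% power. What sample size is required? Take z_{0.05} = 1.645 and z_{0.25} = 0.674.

Fisher's z: C = ½·ln((1+r)/(1−r)) = ½·ln(2.9216) = 0.5361.
n = ((z_{α/2} + z_β)/C)² + 3.
(1.645 + 0.674) / 0.5361 = 2.319 / 0.5361 = 4.326.
n = 4.326² + 3 = 18.71 + 3 = 21.7.
Round up.

n = 22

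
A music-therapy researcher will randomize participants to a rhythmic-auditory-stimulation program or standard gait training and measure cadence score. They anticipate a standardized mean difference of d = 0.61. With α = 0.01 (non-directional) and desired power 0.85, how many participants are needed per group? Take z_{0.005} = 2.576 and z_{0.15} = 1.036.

For two independent groups with equal n: n = 2·((z_{α/2} + z_β) / d)².
z_{α/2} + z_β = 2.576 + 1.036 = 3.612.
n = 2 × (3.612 / 0.61)² = 2 × 5.921² = 2 × 35.06 = 70.1.
Round up to the next whole participant.

n = 71 per group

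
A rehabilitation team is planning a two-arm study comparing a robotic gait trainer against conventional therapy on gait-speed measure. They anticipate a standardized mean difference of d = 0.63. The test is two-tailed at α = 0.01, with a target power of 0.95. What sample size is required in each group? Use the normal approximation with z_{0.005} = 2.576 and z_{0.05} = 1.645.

n = 90 per group

For two independent groups with equal n: n = 2·((z_{α/2} + z_β) / d)².
z_{α/2} + z_β = 2.576 + 1.645 = 4.221.
n = 2 × (4.221 / 0.63)² = 2 × 6.700² = 2 × 44.89 = 89.8.
Round up to the next whole participant.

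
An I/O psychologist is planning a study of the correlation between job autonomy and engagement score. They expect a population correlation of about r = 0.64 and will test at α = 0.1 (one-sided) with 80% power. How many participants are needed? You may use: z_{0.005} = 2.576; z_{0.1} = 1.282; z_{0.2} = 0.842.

Fisher's z: C = ½·ln((1+r)/(1−r)) = ½·ln(4.5556) = 0.7582.
n = ((z_{α} + z_β)/C)² + 3.
(1.282 + 0.842) / 0.7582 = 2.124 / 0.7582 = 2.801.
n = 2.801² + 3 = 7.85 + 3 = 10.8.
Round up.

n = 11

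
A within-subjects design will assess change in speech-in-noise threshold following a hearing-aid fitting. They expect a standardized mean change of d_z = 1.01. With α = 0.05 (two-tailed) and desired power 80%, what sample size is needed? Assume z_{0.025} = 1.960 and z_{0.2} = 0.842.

n = 8 pairs

For a paired (one-sample on differences) test: n = ((z_{α/2} + z_β) / d)².
z_{α/2} + z_β = 1.960 + 0.842 = 2.802.
n = (2.802 / 1.01)² = 2.774² = 7.70.
Round up.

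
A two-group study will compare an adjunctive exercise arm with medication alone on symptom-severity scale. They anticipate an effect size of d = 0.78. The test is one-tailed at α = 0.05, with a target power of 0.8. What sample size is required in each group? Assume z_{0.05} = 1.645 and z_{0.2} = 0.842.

For two independent groups with equal n: n = 2·((z_{α} + z_β) / d)².
z_{α} + z_β = 1.645 + 0.842 = 2.487.
n = 2 × (2.487 / 0.78)² = 2 × 3.188² = 2 × 10.17 = 20.3.
Round up to the next whole participant.

n = 21 per group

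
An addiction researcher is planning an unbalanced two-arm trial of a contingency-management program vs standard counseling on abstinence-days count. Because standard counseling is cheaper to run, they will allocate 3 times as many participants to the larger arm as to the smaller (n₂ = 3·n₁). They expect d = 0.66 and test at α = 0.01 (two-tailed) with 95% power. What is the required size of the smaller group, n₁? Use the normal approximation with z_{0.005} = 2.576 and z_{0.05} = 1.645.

With allocation ratio k = n₂/n₁ = 3, Var(x̄₁−x̄₂) = σ²(1/n₁ + 1/(k·n₁)) = σ²·(k+1)/(k·n₁).
So n₁ = (1 + 1/k)·((z_{α/2} + z_β)/d)² = 1.333 × (4.221/0.66)².
n₁ = 1.333 × 40.90 = 54.5.
Round up: n₁ = 55, giving n₂ = 3 × 55 = 165.

n₁ = 55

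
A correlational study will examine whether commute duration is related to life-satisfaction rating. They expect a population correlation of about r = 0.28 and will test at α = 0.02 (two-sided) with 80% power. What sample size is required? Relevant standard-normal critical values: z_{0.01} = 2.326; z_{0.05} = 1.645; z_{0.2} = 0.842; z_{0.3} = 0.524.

Fisher's z: C = ½·ln((1+r)/(1−r)) = ½·ln(1.7778) = 0.2877.
n = ((z_{α/2} + z_β)/C)² + 3.
(2.326 + 0.842) / 0.2877 = 3.168 / 0.2877 = 11.011.
n = 11.011² + 3 = 121.25 + 3 = 124.3.
Round up.

n = 125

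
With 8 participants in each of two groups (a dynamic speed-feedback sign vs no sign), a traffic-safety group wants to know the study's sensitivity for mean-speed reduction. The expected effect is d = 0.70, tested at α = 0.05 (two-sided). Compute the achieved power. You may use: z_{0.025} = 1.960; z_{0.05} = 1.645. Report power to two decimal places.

power ≈ 0.29

For two equal groups, power = Φ(d·√(n/2) − z_{α/2}).
d·√(n/2) = 0.70 × √(8/2) = 0.70 × 2.000 = 1.400.
z_β = 1.400 − 1.960 = -0.560.
Power = Φ(-0.560) = 0.288.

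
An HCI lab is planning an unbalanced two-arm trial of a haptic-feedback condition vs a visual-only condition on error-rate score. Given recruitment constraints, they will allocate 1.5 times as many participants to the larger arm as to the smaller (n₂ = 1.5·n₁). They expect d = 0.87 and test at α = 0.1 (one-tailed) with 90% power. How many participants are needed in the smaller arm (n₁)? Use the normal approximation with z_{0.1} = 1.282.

With allocation ratio k = n₂/n₁ = 1.5, Var(x̄₁−x̄₂) = σ²(1/n₁ + 1/(k·n₁)) = σ²·(k+1)/(k·n₁).
So n₁ = (1 + 1/k)·((z_{α} + z_β)/d)² = 1.667 × (2.564/0.87)².
n₁ = 1.667 × 8.69 = 14.5.
Round up: n₁ = 15, giving n₂ = ⌈1.5 × 15⌉ = ⌈22.5⌉ = 23.

n₁ = 15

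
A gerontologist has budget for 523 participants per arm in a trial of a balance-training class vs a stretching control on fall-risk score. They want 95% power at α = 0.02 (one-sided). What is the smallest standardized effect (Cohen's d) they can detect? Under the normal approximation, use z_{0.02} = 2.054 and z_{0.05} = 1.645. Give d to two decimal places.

d_min ≈ 0.23

For two independent groups of n = 523 each: d_min = (z_{α} + z_β)·√(2/n).
z-sum = 2.054 + 1.645 = 3.699.
d_min = 3.699 × √(2/523) = 3.699 × 0.0618 = 0.229.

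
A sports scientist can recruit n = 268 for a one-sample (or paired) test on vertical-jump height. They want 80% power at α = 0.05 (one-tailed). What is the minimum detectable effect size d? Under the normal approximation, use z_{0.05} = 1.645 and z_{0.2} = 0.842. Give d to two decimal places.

d_min ≈ 0.15

For a single sample (or paired design) of n = 268: d_min = (z_{α} + z_β)/√n.
z-sum = 1.645 + 0.842 = 2.487.
d_min = 2.487 / √268 = 2.487 / 16.371 = 0.152.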